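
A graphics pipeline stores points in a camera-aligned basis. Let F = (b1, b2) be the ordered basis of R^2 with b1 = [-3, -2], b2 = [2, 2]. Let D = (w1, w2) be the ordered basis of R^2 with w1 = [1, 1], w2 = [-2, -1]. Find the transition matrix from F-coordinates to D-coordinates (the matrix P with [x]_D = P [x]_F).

[[-1, 2], [1, 0]]

Take x = bj: its F-coordinates are the j-th standard unit vector, so P e_j — column j of P — equals [bj]_D.
b1 = -w1 + w2, giving column 1 = [-1, 1]; repeating for each j gives P = [[-1, 2], [1, 0]].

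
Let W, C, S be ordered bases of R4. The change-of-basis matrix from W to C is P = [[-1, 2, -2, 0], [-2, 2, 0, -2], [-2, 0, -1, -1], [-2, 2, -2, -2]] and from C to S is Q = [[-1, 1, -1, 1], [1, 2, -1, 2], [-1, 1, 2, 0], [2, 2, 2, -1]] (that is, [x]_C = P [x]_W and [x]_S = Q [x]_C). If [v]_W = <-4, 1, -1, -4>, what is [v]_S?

<17, 71, 36, 58>

Composing the changes, [v]_S = Q P [v]_W.
Q P = [[-1, 2, 1, -3], [-7, 10, -5, -7], [-5, 0, 0, -4], [-8, 6, -4, -4]]; applying this to <-4, 1, -1, -4> gives <17, 71, 36, 58>.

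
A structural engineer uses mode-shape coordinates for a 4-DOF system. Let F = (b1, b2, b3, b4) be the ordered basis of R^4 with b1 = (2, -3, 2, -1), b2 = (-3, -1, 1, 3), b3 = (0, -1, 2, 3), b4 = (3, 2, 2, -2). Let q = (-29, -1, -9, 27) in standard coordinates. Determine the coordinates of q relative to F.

We seek scalars with c_1 b1 + ... + c_4 b4 = q; equivalently solve M c = q where the columns of M are b1, ..., b4.
Solving this 4x4 system gives c = (-4, 3, 2, -4).
Check: -4b1 + 3b2 + 2b3 - 4b4 = (-29, -1, -9, 27).

(-4, 3, 2, -4)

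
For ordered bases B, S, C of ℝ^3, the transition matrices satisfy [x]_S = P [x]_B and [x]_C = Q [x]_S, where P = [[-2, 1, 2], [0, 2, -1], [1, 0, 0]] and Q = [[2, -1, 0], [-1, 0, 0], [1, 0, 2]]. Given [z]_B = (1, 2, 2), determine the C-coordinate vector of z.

Composing the changes, [z]_C = Q P [z]_B.
Q P = [[-4, 0, 5], [2, -1, -2], [0, 1, 2]]; applying this to (1, 2, 2) gives (6, -4, 6).

(6, -4, 6)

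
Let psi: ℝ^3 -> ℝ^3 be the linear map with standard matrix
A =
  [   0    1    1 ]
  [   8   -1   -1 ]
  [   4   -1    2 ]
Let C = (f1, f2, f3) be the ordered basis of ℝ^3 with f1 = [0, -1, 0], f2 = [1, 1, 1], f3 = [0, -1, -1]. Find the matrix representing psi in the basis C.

The j-th column of [psi]_C is [psi(fj)]_C.
psi(f1) = A f1 = [-1, 1, 1] = 0·f1 - f2 - 2f3, so column 1 is [0, -1, -2].
Repeating for f2, f3 and assembling the columns gives [[0, -1, -3], [-1, 2, -2], [-2, -3, -1]].

[[0, -1, -3], [-1, 2, -2], [-2, -3, -1]]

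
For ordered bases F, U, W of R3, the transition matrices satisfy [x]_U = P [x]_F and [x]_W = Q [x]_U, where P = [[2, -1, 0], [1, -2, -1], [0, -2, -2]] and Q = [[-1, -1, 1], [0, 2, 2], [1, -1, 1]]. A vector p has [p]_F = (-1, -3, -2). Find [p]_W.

(2, 34, 4)

Apply P to get U-coordinates (1, 7, 10), then Q to get W-coordinates.
The result is [p]_W = (2, 34, 4).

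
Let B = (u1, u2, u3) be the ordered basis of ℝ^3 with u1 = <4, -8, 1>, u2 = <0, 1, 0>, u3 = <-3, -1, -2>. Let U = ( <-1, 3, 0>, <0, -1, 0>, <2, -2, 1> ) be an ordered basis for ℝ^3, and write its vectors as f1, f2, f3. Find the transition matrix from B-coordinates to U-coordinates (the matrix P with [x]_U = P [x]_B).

Column j of P is [uj]_U, since P maps B-coordinates to U-coordinates.
Expressing u1 in U: u1 = -2f1 + 0·f2 + f3, so column 1 of P is <-2, 0, 1>.
Doing the same for each uj gives P = [[-2, 0, -1], [0, -1, 2], [1, 0, -2]].

[[-2, 0, -1], [0, -1, 2], [1, 0, -2]]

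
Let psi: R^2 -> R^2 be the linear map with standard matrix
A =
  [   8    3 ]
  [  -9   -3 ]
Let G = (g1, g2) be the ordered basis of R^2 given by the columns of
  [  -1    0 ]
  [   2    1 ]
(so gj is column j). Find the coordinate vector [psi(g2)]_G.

Compute psi(g2) = A g2 = (3, -3) in standard coordinates.
Then write this in G-coordinates: solve for y in y_1 g1 + y_2 g2 = (3, -3).
This gives y = (-3, 3), which is column 2 of [psi]_G.

(-3, 3)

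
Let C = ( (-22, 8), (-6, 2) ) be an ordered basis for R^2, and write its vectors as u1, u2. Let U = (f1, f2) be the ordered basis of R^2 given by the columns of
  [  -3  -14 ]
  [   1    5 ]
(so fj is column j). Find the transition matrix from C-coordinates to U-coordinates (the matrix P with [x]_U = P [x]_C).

Let M have columns uj and N have columns fj. Then for every x, N [x]_U = x = M [x]_C, so P = N^(-1) M.
Since det N = -1, N^(-1) has integer entries; multiplying gives P = [[-2, 2], [2, 0]].

[[-2, 2], [2, 0]]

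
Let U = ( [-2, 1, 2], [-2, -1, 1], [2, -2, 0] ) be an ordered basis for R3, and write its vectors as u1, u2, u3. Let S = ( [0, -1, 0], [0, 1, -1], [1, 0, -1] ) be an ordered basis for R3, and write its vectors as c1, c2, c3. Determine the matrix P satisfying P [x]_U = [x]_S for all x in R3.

Column j of P is [uj]_S, since P maps U-coordinates to S-coordinates.
Expressing u1 in S: u1 = -c1 + 0·c2 - 2c3, so column 1 of P is [-1, 0, -2].
Doing the same for each uj gives P = [[-1, 2, 0], [0, 1, -2], [-2, -2, 2]].

[[-1, 2, 0], [0, 1, -2], [-2, -2, 2]]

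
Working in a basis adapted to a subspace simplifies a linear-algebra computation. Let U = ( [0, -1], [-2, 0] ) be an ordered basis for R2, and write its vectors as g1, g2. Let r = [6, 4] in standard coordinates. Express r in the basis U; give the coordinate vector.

We seek scalars with c_1 g1 + c_2 g2 = r; equivalently solve M c = r where the columns of M are g1, g2.
System: 0c_1 - 2c_2 = 6, -c_1 + 0c_2 = 4; solving gives c_1 = -4, c_2 = -3.
Check: -4g1 - 3g2 = [6, 4].

[-4, -3]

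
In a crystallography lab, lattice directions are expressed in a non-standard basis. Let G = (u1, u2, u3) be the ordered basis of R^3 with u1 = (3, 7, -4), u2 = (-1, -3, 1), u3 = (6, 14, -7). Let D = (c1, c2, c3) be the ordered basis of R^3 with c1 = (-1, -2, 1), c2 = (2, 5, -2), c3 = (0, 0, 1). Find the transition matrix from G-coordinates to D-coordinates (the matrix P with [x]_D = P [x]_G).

[[-1, -1, -2], [1, -1, 2], [-1, 0, -1]]

Take x = uj: its G-coordinates are the j-th standard unit vector, so P e_j — column j of P — equals [uj]_D.
u1 = -c1 + c2 - c3, giving column 1 = (-1, 1, -1); repeating for each j gives P = [[-1, -1, -2], [1, -1, 2], [-1, 0, -1]].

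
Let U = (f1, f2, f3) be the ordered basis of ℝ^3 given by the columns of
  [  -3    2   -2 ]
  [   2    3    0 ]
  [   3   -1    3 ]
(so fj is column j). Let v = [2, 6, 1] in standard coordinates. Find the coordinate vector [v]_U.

We seek scalars with c_1 f1 + ... + c_3 f3 = v; equivalently solve M c = v where the columns of M are f1, ..., f3.
Solving this 3x3 system gives c = (0, 2, 1).
Check: 0·f1 + 2f2 + f3 = [2, 6, 1].

[0, 2, 1]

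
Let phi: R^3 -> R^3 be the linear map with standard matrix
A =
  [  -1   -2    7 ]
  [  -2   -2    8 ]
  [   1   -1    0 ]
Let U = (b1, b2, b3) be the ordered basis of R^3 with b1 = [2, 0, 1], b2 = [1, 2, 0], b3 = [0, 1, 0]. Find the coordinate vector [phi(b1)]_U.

[2, 1, 2]

Compute phi(b1) = A b1 = [5, 4, 2] in standard coordinates.
Then write this in U-coordinates: solve for y in y_1 b1 + ... + y_3 b3 = [5, 4, 2].
This gives y = [2, 1, 2], which is column 1 of [phi]_U.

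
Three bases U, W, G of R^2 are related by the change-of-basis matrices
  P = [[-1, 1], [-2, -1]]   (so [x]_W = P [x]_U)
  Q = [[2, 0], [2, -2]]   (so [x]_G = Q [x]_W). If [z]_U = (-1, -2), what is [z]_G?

Apply P to get W-coordinates (-1, 4), then Q to get G-coordinates.
The result is [z]_G = (-2, -10).

(-2, -10)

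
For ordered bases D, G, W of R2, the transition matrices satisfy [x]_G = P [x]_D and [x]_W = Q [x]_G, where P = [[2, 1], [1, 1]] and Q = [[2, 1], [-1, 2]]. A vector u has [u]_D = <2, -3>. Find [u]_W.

First [u]_G = P [u]_D = <1, -1>.
Then [u]_W = Q [u]_G = <1, -3>.

<1, -3>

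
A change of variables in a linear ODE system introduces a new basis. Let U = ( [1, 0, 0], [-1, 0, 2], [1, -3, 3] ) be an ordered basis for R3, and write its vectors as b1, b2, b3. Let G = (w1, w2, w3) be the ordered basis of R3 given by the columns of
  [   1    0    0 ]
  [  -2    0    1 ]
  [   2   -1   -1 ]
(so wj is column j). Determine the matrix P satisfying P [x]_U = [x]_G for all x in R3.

Let M have columns bj and N have columns wj. Then for every x, N [x]_G = x = M [x]_U, so P = N^(-1) M.
Since det N = 1, N^(-1) has integer entries; multiplying gives P = [[1, -1, 1], [0, -2, 0], [2, -2, -1]].

[[1, -1, 1], [0, -2, 0], [2, -2, -1]]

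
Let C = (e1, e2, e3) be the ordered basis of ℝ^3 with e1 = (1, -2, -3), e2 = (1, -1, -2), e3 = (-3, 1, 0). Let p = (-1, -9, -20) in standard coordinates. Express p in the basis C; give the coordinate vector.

We seek scalars with c_1 e1 + ... + c_3 e3 = p; equivalently solve M c = p where the columns of M are e1, ..., e3.
Row-reducing the augmented matrix [M | p] gives c = (4, 4, 3).
Check: 4e1 + 4e2 + 3e3 = (-1, -9, -20).

(4, 4, 3)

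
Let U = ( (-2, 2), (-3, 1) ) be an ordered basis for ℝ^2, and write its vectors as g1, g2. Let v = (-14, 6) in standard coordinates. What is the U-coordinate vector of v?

Write v = c_1 g1 + c_2 g2 and solve for the c_i.
System: -2c_1 - 3c_2 = -14, 2c_1 + c_2 = 6; solving gives c_1 = 1, c_2 = 4.
Check: g1 + 4g2 = (-14, 6).

(1, 4)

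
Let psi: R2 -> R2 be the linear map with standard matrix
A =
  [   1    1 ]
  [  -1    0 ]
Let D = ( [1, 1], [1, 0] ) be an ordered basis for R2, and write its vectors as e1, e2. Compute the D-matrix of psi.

[[-1, -1], [3, 2]]

Let P have columns e1, e2. Then [psi]_D = P^(-1) A P.
Here det P = -1, so P^(-1) is integer; computing A P first and then P^(-1)(A P) gives [[-1, -1], [3, 2]].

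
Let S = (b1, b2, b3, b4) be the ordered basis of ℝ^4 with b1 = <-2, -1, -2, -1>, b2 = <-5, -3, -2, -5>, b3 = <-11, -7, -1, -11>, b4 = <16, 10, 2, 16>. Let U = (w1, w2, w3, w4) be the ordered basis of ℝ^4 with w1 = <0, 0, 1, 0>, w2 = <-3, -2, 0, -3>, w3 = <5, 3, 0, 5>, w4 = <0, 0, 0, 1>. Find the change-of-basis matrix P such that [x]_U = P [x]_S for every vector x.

Take x = bj: its S-coordinates are the j-th standard unit vector, so P e_j — column j of P — equals [bj]_U.
b1 = -2w1 - w2 - w3 + w4, giving column 1 = <-2, -1, -1, 1>; repeating for each j gives P = [[-2, -2, -1, 2], [-1, 0, 2, -2], [-1, -1, -1, 2], [1, 0, 0, 0]].

[[-2, -2, -1, 2], [-1, 0, 2, -2], [-1, -1, -1, 2], [1, 0, 0, 0]]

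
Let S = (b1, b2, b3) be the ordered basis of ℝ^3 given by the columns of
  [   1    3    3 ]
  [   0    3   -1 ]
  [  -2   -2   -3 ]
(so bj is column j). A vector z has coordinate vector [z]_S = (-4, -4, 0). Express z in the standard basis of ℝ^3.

The coordinates say z = -4b1 - 4b2 + 0·b3; adding the scaled basis vectors gives (-16, -12, 16).

(-16, -12, 16)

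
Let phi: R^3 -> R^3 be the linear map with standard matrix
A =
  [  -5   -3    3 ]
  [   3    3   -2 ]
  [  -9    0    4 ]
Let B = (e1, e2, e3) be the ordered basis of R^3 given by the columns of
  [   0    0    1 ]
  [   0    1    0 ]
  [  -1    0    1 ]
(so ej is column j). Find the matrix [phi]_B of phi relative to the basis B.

[[1, -3, 3], [2, 3, 1], [-3, -3, -2]]

The j-th column of [phi]_B is [phi(ej)]_B.
phi(e1) = A e1 = (-3, 2, -4) = e1 + 2e2 - 3e3, so column 1 is (1, 2, -3).
Repeating for e2, e3 and assembling the columns gives [[1, -3, 3], [2, 3, 1], [-3, -3, -2]].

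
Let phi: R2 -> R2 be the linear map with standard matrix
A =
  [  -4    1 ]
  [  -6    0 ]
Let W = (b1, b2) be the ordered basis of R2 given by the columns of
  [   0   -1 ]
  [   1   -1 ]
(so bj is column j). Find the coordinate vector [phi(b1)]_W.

[-1, -1]

Column 1 of [phi]_W is the W-coordinate vector of phi(b1).
In standard coordinates phi(b1) = A b1 = [1, 0].
Converting to W: [1, 0] = -b1 - b2, so the coordinate vector is [-1, -1].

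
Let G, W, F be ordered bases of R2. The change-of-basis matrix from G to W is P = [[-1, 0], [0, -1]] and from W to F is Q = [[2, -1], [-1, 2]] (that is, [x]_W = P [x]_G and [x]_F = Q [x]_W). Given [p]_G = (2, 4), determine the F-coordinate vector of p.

(0, -6)

Apply P to get W-coordinates (-2, -4), then Q to get F-coordinates.
The result is [p]_F = (0, -6).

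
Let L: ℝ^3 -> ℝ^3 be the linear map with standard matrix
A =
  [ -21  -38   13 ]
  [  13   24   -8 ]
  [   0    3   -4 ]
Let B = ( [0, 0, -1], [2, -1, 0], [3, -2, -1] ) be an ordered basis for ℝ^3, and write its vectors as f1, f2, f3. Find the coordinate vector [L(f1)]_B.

Column 1 of [L]_B is the B-coordinate vector of L(f1).
In standard coordinates L(f1) = A f1 = [-13, 8, 4].
Converting to B: [-13, 8, 4] = -f1 - 2f2 - 3f3, so the coordinate vector is [-1, -2, -3].

[-1, -2, -3]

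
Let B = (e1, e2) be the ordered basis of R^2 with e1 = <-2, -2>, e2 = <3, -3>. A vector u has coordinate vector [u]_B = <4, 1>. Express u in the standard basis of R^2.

<-5, -11>

The coordinates say u = 4e1 + e2; adding the scaled basis vectors gives <-5, -11>.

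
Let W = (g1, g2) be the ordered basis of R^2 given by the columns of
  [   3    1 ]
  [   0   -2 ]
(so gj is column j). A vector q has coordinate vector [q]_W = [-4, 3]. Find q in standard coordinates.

[-9, -6]

q = M [q]_W, where M has columns g1, g2.
Carrying out the matrix-vector product, q = [-9, -6].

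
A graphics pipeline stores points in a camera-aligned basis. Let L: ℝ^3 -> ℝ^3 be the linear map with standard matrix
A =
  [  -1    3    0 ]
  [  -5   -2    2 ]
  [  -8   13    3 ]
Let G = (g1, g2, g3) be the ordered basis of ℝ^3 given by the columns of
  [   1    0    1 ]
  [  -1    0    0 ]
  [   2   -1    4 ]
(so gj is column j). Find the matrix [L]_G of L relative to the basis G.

[[-1, 2, -3], [1, -1, -2], [-3, -2, 2]]

Let P have columns g1, ..., g3. Then [L]_G = P^(-1) A P.
Here det P = 1, so P^(-1) is integer; computing A P first and then P^(-1)(A P) gives [[-1, 2, -3], [1, -1, -2], [-3, -2, 2]].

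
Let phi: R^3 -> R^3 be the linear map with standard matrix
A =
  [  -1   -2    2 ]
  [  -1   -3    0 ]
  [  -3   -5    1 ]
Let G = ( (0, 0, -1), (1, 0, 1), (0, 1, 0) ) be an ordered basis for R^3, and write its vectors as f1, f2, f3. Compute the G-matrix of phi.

The j-th column of [phi]_G is [phi(fj)]_G.
phi(f1) = A f1 = (-2, 0, -1) = -f1 - 2f2 + 0·f3, so column 1 is (-1, -2, 0).
Repeating for f2, f3 and assembling the columns gives [[-1, 3, 3], [-2, 1, -2], [0, -1, -3]].

[[-1, 3, 3], [-2, 1, -2], [0, -1, -3]]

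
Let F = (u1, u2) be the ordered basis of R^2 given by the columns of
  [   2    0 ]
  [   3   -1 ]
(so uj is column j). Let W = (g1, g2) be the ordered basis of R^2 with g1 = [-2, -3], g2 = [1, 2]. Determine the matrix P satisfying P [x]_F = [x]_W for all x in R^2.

Let M have columns uj and N have columns gj. Then for every x, N [x]_W = x = M [x]_F, so P = N^(-1) M.
Since det N = -1, N^(-1) has integer entries; multiplying gives P = [[-1, -1], [0, -2]].

[[-1, -1], [0, -2]]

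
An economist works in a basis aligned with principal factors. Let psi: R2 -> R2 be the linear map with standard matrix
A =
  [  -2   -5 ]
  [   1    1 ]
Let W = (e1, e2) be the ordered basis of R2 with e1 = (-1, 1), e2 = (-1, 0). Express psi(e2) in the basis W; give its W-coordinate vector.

Compute psi(e2) = A e2 = (2, -1) in standard coordinates.
Then write this in W-coordinates: solve for y in y_1 e1 + y_2 e2 = (2, -1).
This gives y = (-1, -1), which is column 2 of [psi]_W.

(-1, -1)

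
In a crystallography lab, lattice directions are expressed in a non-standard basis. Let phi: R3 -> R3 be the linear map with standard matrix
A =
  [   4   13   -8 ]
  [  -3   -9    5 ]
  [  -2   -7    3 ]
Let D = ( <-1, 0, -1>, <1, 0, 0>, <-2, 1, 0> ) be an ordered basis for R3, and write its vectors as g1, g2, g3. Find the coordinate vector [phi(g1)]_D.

<1, 1, -2>

Column 1 of [phi]_D is the D-coordinate vector of phi(g1).
In standard coordinates phi(g1) = A g1 = <4, -2, -1>.
Converting to D: <4, -2, -1> = g1 + g2 - 2g3, so the coordinate vector is <1, 1, -2>.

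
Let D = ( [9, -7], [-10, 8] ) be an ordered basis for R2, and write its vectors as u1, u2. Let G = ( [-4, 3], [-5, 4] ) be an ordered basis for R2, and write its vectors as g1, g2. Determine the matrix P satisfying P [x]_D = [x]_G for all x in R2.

[[-1, 0], [-1, 2]]

Take x = uj: its D-coordinates are the j-th standard unit vector, so P e_j — column j of P — equals [uj]_G.
u1 = -g1 - g2, giving column 1 = [-1, -1]; repeating for each j gives P = [[-1, 0], [-1, 2]].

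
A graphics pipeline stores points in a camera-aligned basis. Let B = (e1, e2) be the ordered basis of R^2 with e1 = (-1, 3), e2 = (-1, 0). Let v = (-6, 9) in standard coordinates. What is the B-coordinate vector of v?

(3, 3)

[v]_B is the unique c with M c = v, where M has columns e1, e2.
System: -c_1 - c_2 = -6, 3c_1 + 0c_2 = 9; solving gives c_1 = 3, c_2 = 3.
Check: 3e1 + 3e2 = (-6, 9).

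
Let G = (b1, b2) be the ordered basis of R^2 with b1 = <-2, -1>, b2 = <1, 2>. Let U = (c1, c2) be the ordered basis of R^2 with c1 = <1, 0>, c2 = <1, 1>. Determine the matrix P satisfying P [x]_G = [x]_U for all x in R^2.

[[-1, -1], [-1, 2]]

Let M have columns bj and N have columns cj. Then for every x, N [x]_U = x = M [x]_G, so P = N^(-1) M.
Since det N = 1, N^(-1) has integer entries; multiplying gives P = [[-1, -1], [-1, 2]].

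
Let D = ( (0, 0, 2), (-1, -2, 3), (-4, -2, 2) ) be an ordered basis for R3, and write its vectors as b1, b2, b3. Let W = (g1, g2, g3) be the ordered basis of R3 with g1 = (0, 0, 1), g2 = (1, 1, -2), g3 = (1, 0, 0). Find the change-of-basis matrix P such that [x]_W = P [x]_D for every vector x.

Let M have columns bj and N have columns gj. Then for every x, N [x]_W = x = M [x]_D, so P = N^(-1) M.
Since det N = -1, N^(-1) has integer entries; multiplying gives P = [[2, -1, -2], [0, -2, -2], [0, 1, -2]].

[[2, -1, -2], [0, -2, -2], [0, 1, -2]]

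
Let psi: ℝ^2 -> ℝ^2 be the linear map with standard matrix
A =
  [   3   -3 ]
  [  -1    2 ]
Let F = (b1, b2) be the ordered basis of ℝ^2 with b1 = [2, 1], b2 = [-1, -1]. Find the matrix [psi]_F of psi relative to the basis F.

The j-th column of [psi]_F is [psi(bj)]_F.
psi(b1) = A b1 = [3, 0] = 3b1 + 3b2, so column 1 is [3, 3].
Repeating for b2 and assembling the columns gives [[3, 1], [3, 2]].

[[3, 1], [3, 2]]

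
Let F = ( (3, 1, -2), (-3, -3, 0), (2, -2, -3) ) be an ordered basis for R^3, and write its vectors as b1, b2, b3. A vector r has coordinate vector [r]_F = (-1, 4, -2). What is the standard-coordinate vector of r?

r = M [r]_F, where M has columns b1, ..., b3.
Carrying out the matrix-vector product, r = (-19, -9, 8).

(-19, -9, 8)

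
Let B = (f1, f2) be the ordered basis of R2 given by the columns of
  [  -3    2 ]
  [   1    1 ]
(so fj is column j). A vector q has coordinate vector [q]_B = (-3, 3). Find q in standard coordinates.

(15, 0)

q = M [q]_B, where M has columns f1, f2.
Carrying out the matrix-vector product, q = (15, 0).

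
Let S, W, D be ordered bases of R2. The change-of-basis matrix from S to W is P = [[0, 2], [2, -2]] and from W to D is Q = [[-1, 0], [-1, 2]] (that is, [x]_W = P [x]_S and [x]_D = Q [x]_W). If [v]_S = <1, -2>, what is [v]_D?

First [v]_W = P [v]_S = <-4, 6>.
Then [v]_D = Q [v]_W = <4, 16>.

<4, 16>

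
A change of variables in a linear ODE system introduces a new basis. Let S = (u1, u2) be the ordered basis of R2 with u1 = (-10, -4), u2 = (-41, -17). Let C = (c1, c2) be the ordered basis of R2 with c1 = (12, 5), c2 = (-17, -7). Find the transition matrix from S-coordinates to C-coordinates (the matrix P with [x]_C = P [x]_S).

[[2, -2], [2, 1]]

Take x = uj: its S-coordinates are the j-th standard unit vector, so P e_j — column j of P — equals [uj]_C.
u1 = 2c1 + 2c2, giving column 1 = (2, 2); repeating for each j gives P = [[2, -2], [2, 1]].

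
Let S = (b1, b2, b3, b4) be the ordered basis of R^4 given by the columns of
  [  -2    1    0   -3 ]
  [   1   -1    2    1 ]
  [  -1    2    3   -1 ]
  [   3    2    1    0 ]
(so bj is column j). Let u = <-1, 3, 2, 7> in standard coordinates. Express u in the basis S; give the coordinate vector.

Write u = c_1 b1 + ... + c_4 b4 and solve for the c_i.
Solving this 4x4 system gives c = (2, 0, 1, -1).
Check: 2b1 + 0·b2 + b3 - b4 = <-1, 3, 2, 7>.

<2, 0, 1, -1>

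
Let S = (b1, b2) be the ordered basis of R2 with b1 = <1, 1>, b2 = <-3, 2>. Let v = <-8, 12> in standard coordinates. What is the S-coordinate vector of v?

<4, 4>

[v]_S is the unique c with M c = v, where M has columns b1, b2.
System: c_1 - 3c_2 = -8, c_1 + 2c_2 = 12; solving gives c_1 = 4, c_2 = 4.
Check: 4b1 + 4b2 = <-8, 12>.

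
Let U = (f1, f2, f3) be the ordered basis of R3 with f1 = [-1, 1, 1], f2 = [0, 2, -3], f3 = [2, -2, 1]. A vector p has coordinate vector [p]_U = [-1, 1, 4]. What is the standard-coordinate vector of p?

p = M [p]_U, where M has columns f1, ..., f3.
Carrying out the matrix-vector product, p = [9, -7, 0].

[9, -7, 0]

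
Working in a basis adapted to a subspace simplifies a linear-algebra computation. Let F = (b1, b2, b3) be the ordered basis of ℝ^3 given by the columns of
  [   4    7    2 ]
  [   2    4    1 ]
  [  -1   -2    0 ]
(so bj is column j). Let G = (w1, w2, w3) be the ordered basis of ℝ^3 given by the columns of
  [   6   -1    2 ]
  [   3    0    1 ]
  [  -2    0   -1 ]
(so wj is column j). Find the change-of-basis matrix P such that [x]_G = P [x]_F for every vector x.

[[1, 2, 1], [0, 1, 0], [-1, -2, -2]]

Take x = bj: its F-coordinates are the j-th standard unit vector, so P e_j — column j of P — equals [bj]_G.
b1 = w1 + 0·w2 - w3, giving column 1 = [1, 0, -1]; repeating for each j gives P = [[1, 2, 1], [0, 1, 0], [-1, -2, -2]].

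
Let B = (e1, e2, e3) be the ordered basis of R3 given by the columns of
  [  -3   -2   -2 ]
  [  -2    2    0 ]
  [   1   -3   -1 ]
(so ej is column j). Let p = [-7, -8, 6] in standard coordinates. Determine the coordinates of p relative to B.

[3, -1, 0]

[p]_B is the unique c with M c = p, where M has columns e1, ..., e3.
Row-reducing the augmented matrix [M | p] gives c = (3, -1, 0).
Check: 3e1 - e2 + 0·e3 = [-7, -8, 6].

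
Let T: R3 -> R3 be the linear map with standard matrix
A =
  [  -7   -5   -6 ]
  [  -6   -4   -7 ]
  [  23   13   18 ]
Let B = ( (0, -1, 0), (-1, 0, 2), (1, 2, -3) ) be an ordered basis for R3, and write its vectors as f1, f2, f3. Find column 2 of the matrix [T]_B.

Column 2 of [T]_B is the B-coordinate vector of T(f2).
In standard coordinates T(f2) = A f2 = (-5, -8, 13).
Converting to B: (-5, -8, 13) = 2f1 + 2f2 - 3f3, so the coordinate vector is (2, 2, -3).

(2, 2, -3)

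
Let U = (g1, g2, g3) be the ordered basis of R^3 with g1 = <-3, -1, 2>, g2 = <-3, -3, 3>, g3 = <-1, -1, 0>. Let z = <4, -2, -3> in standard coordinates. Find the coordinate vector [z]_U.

Write z = c_1 g1 + ... + c_3 g3 and solve for the c_i.
Gaussian elimination on [M | z] yields c = (-3, 1, 2).
Check: -3g1 + g2 + 2g3 = <4, -2, -3>.

<-3, 1, 2>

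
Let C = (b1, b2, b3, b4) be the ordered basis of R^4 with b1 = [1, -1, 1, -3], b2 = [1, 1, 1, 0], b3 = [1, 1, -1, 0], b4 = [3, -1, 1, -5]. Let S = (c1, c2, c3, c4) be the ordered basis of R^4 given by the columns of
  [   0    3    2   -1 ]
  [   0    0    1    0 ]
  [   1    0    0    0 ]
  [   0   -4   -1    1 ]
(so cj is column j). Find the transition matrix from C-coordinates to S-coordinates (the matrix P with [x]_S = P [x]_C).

[[1, 1, -1, 1], [1, 0, 0, 1], [-1, 1, 1, -1], [0, 1, 1, -2]]

Column j of P is [bj]_S, since P maps C-coordinates to S-coordinates.
Expressing b1 in S: b1 = c1 + c2 - c3 + 0·c4, so column 1 of P is [1, 1, -1, 0].
Doing the same for each bj gives P = [[1, 1, -1, 1], [1, 0, 0, 1], [-1, 1, 1, -1], [0, 1, 1, -2]].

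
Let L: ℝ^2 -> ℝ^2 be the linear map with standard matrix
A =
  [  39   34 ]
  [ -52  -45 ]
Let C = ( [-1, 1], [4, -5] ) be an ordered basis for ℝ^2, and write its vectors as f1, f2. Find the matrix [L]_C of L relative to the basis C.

With P the matrix whose columns are f1, f2, [L]_C = P^(-1) A P.
Column by column: L(f1) = A f1 = [-5, 7]; its C-coordinates [-3, -2] give column 1.
Continuing for each basis vector yields [L]_C = [[-3, 2], [-2, -3]].

[[-3, 2], [-2, -3]]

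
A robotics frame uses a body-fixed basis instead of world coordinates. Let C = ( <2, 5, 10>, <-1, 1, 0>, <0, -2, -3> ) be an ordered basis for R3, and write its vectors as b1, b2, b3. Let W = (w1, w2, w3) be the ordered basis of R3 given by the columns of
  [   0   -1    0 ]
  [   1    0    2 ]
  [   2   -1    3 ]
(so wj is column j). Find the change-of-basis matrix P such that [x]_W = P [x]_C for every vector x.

Take x = bj: its C-coordinates are the j-th standard unit vector, so P e_j — column j of P — equals [bj]_W.
b1 = w1 - 2w2 + 2w3, giving column 1 = <1, -2, 2>; repeating for each j gives P = [[1, -1, 0], [-2, 1, 0], [2, 1, -1]].

[[1, -1, 0], [-2, 1, 0], [2, 1, -1]]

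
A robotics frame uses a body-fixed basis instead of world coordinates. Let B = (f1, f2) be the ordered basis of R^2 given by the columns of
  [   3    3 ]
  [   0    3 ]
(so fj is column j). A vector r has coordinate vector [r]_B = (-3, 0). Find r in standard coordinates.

r = M [r]_B, where M has columns f1, f2.
Carrying out the matrix-vector product, r = (-9, 0).

(-9, 0)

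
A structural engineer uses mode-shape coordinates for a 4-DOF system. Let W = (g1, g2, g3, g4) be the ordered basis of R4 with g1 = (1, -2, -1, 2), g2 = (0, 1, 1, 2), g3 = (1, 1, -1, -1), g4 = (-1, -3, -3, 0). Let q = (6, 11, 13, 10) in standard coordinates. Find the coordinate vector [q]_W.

(2, 3, 0, -4)

Write q = c_1 g1 + ... + c_4 g4 and solve for the c_i.
Row-reducing the augmented matrix [M | q] gives c = (2, 3, 0, -4).
Check: 2g1 + 3g2 + 0·g3 - 4g4 = (6, 11, 13, 10).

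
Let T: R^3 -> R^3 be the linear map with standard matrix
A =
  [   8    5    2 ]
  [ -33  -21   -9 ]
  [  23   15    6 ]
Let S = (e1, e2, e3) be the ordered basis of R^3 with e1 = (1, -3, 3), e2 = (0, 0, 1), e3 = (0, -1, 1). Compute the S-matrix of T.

[[-1, 2, -3], [-1, -3, 3], [0, 3, -3]]

With P the matrix whose columns are e1, ..., e3, [T]_S = P^(-1) A P.
Column by column: T(e1) = A e1 = (-1, 3, -4); its S-coordinates (-1, -1, 0) give column 1.
Continuing for each basis vector yields [T]_S = [[-1, 2, -3], [-1, -3, 3], [0, 3, -3]].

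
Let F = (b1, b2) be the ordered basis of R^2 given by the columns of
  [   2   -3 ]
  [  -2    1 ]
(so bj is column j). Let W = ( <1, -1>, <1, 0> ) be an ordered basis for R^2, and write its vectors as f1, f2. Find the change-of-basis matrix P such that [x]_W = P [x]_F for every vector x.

Let M have columns bj and N have columns fj. Then for every x, N [x]_W = x = M [x]_F, so P = N^(-1) M.
Since det N = 1, N^(-1) has integer entries; multiplying gives P = [[2, -1], [0, -2]].

[[2, -1], [0, -2]]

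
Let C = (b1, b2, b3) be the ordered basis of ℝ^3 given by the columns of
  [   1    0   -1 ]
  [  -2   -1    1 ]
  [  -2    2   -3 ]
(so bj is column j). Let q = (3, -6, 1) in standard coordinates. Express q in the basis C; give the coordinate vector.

We seek scalars with c_1 b1 + ... + c_3 b3 = q; equivalently solve M c = q where the columns of M are b1, ..., b3.
Solving this 3x3 system gives c = (2, 1, -1).
Check: 2b1 + b2 - b3 = (3, -6, 1).

(2, 1, -1)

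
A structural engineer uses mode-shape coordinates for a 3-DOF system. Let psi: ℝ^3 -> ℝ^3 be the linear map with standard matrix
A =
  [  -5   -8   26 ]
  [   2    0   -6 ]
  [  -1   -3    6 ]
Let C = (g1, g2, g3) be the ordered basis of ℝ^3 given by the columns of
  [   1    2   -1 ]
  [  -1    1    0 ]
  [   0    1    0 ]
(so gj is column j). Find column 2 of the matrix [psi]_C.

<3, 1, -3>

Column 2 of [psi]_C is the C-coordinate vector of psi(g2).
In standard coordinates psi(g2) = A g2 = <8, -2, 1>.
Converting to C: <8, -2, 1> = 3g1 + g2 - 3g3, so the coordinate vector is <3, 1, -3>.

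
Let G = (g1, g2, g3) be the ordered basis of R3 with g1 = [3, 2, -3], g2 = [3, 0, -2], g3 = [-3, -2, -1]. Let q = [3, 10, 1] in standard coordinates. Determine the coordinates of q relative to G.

[3, -4, -2]

[q]_G is the unique c with M c = q, where M has columns g1, ..., g3.
Solving this 3x3 system gives c = (3, -4, -2).
Check: 3g1 - 4g2 - 2g3 = [3, 10, 1].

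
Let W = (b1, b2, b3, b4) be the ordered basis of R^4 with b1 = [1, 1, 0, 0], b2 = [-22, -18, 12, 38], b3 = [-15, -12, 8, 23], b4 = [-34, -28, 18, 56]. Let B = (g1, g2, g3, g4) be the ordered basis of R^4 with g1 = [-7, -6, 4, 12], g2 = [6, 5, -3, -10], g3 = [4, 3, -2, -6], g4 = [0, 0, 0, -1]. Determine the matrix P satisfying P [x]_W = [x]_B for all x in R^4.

Let M have columns bj and N have columns gj. Then for every x, N [x]_B = x = M [x]_W, so P = N^(-1) M.
Since det N = 1, N^(-1) has integer entries; multiplying gives P = [[1, 2, 1, 2], [2, 0, 0, -2], [-1, -2, -2, -2], [-2, -2, 1, 0]].

[[1, 2, 1, 2], [2, 0, 0, -2], [-1, -2, -2, -2], [-2, -2, 1, 0]]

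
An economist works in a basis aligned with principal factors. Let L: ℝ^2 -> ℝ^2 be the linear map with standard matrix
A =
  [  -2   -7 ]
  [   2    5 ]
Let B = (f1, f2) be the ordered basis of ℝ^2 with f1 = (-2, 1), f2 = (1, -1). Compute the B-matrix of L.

[[2, -2], [1, 1]]

With P the matrix whose columns are f1, f2, [L]_B = P^(-1) A P.
Column by column: L(f1) = A f1 = (-3, 1); its B-coordinates (2, 1) give column 1.
Continuing for each basis vector yields [L]_B = [[2, -2], [1, 1]].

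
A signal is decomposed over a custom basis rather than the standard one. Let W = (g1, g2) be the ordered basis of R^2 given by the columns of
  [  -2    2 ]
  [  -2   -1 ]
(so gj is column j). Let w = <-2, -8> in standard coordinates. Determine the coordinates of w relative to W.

<3, 2>

We seek scalars with c_1 g1 + c_2 g2 = w; equivalently solve M c = w where the columns of M are g1, g2.
System: -2c_1 + 2c_2 = -2, -2c_1 - c_2 = -8; solving gives c_1 = 3, c_2 = 2.
Check: 3g1 + 2g2 = <-2, -8>.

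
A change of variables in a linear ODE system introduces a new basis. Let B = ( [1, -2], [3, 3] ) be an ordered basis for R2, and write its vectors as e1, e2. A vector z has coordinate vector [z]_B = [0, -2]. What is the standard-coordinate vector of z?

z = M [z]_B, where M has columns e1, e2.
Carrying out the matrix-vector product, z = [-6, -6].

[-6, -6]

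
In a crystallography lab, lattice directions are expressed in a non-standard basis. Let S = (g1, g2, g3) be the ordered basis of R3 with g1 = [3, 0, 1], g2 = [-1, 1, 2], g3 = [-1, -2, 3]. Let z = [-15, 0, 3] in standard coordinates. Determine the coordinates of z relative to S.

We seek scalars with c_1 g1 + ... + c_3 g3 = z; equivalently solve M c = z where the columns of M are g1, ..., g3.
Solving this 3x3 system gives c = (-4, 2, 1).
Check: -4g1 + 2g2 + g3 = [-15, 0, 3].

[-4, 2, 1]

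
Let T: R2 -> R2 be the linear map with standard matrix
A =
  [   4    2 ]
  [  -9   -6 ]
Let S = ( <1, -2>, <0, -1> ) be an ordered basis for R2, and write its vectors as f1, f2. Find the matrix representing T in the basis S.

[[0, -2], [-3, -2]]

Let P have columns f1, f2. Then [T]_S = P^(-1) A P.
Here det P = -1, so P^(-1) is integer; computing A P first and then P^(-1)(A P) gives [[0, -2], [-3, -2]].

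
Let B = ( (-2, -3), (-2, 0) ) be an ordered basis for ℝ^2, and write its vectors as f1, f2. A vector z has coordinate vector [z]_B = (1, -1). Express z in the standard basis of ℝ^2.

z = M [z]_B, where M has columns f1, f2.
Carrying out the matrix-vector product, z = (0, -3).

(0, -3)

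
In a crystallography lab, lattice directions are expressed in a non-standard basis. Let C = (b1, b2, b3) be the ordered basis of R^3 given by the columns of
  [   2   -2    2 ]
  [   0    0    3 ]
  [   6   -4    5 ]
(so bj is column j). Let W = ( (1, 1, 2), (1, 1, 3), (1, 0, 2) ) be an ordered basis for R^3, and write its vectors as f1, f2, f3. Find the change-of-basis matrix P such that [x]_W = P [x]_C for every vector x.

[[-2, 0, 2], [2, 0, 1], [2, -2, -1]]

Let M have columns bj and N have columns fj. Then for every x, N [x]_W = x = M [x]_C, so P = N^(-1) M.
Since det N = 1, N^(-1) has integer entries; multiplying gives P = [[-2, 0, 2], [2, 0, 1], [2, -2, -1]].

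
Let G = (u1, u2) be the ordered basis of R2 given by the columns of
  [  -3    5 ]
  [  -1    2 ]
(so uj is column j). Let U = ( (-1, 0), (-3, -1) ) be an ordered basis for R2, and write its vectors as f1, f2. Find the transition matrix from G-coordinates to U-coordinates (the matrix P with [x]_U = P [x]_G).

[[0, 1], [1, -2]]

Column j of P is [uj]_U, since P maps G-coordinates to U-coordinates.
Expressing u1 in U: u1 = 0·f1 + f2, so column 1 of P is (0, 1).
Doing the same for each uj gives P = [[0, 1], [1, -2]].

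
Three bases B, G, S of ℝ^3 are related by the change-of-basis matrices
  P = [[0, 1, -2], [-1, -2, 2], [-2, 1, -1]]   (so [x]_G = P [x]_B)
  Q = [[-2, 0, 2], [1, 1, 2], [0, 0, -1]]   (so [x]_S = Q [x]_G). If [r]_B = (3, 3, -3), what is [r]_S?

First [r]_G = P [r]_B = (9, -15, 0).
Then [r]_S = Q [r]_G = (-18, -6, 0).

(-18, -6, 0)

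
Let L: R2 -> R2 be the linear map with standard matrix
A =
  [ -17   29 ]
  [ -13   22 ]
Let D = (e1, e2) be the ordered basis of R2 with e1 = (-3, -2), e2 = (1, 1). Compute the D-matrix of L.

The j-th column of [L]_D is [L(ej)]_D.
L(e1) = A e1 = (-7, -5) = 2e1 - e2, so column 1 is (2, -1).
Repeating for e2 and assembling the columns gives [[2, -3], [-1, 3]].

[[2, -3], [-1, 3]]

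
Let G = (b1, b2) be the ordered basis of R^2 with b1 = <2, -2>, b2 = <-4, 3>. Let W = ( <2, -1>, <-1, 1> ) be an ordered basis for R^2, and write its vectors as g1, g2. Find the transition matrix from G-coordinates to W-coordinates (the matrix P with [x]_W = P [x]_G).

[[0, -1], [-2, 2]]

Column j of P is [bj]_W, since P maps G-coordinates to W-coordinates.
Expressing b1 in W: b1 = 0·g1 - 2g2, so column 1 of P is <0, -2>.
Doing the same for each bj gives P = [[0, -1], [-2, 2]].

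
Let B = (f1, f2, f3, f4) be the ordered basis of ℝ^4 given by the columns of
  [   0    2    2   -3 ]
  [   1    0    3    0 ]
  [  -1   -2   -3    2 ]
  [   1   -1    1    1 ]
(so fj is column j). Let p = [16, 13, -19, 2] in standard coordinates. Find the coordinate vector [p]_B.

[1, 1, 4, -2]

[p]_B is the unique c with M c = p, where M has columns f1, ..., f4.
Gaussian elimination on [M | p] yields c = (1, 1, 4, -2).
Check: f1 + f2 + 4f3 - 2f4 = [16, 13, -19, 2].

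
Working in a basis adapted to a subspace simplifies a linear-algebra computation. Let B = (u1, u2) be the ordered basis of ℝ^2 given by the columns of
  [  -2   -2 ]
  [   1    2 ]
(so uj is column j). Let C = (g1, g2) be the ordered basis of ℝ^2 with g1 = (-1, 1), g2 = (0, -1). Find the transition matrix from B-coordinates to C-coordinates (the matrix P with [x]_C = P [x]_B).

Let M have columns uj and N have columns gj. Then for every x, N [x]_C = x = M [x]_B, so P = N^(-1) M.
Since det N = 1, N^(-1) has integer entries; multiplying gives P = [[2, 2], [1, 0]].

[[2, 2], [1, 0]]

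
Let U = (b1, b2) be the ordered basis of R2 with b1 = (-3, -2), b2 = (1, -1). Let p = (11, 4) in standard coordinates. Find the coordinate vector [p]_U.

We seek scalars with c_1 b1 + c_2 b2 = p; equivalently solve M c = p where the columns of M are b1, b2.
System: -3c_1 + c_2 = 11, -2c_1 - c_2 = 4; solving gives c_1 = -3, c_2 = 2.
Check: -3b1 + 2b2 = (11, 4).

(-3, 2)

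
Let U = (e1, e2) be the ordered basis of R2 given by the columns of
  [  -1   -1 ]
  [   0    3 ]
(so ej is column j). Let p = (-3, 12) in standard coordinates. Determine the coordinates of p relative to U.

(-1, 4)

We seek scalars with c_1 e1 + c_2 e2 = p; equivalently solve M c = p where the columns of M are e1, e2.
System: -c_1 - c_2 = -3, 0c_1 + 3c_2 = 12; solving gives c_1 = -1, c_2 = 4.
Check: -e1 + 4e2 = (-3, 12).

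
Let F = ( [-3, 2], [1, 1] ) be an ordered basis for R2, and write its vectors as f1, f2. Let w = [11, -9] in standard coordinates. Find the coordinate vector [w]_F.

[-4, -1]

Write w = c_1 f1 + c_2 f2 and solve for the c_i.
System: -3c_1 + c_2 = 11, 2c_1 + c_2 = -9; solving gives c_1 = -4, c_2 = -1.
Check: -4f1 - f2 = [11, -9].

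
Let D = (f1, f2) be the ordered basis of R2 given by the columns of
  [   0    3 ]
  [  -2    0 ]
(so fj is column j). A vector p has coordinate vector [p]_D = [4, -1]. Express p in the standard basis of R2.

The coordinates say p = 4f1 - f2; adding the scaled basis vectors gives [-3, -8].

[-3, -8]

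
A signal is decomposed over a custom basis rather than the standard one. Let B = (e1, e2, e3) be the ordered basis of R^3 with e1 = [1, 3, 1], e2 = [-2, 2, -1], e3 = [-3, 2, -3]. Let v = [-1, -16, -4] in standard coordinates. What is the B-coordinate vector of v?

[v]_B is the unique c with M c = v, where M has columns e1, ..., e3.
Gaussian elimination on [M | v] yields c = (-4, -3, 1).
Check: -4e1 - 3e2 + e3 = [-1, -16, -4].

[-4, -3, 1]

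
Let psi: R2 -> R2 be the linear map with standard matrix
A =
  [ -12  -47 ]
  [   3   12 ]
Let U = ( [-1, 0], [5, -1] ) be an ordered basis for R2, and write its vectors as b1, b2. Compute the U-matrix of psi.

[[3, -2], [3, -3]]

The j-th column of [psi]_U is [psi(bj)]_U.
psi(b1) = A b1 = [12, -3] = 3b1 + 3b2, so column 1 is [3, 3].
Repeating for b2 and assembling the columns gives [[3, -2], [3, -3]].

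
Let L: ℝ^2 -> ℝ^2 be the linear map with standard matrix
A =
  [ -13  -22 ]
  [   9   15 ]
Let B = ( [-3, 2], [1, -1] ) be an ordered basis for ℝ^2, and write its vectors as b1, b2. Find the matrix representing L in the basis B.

[[2, -3], [1, 0]]

Let P have columns b1, b2. Then [L]_B = P^(-1) A P.
Here det P = 1, so P^(-1) is integer; computing A P first and then P^(-1)(A P) gives [[2, -3], [1, 0]].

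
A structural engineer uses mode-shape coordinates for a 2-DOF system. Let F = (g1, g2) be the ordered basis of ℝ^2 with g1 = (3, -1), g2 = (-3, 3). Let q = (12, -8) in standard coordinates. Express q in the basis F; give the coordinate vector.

We seek scalars with c_1 g1 + c_2 g2 = q; equivalently solve M c = q where the columns of M are g1, g2.
System: 3c_1 - 3c_2 = 12, -c_1 + 3c_2 = -8; solving gives c_1 = 2, c_2 = -2.
Check: 2g1 - 2g2 = (12, -8).

(2, -2)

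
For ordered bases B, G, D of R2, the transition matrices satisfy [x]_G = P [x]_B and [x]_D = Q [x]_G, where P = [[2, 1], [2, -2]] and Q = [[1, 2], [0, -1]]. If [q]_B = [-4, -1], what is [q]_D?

First [q]_G = P [q]_B = [-9, -6].
Then [q]_D = Q [q]_G = [-21, 6].

[-21, 6]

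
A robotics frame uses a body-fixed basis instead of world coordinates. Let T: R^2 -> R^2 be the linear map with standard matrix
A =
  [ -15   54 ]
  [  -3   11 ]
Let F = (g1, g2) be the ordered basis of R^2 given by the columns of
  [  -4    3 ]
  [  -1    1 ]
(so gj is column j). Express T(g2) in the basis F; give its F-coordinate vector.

Column 2 of [T]_F is the F-coordinate vector of T(g2).
In standard coordinates T(g2) = A g2 = (9, 2).
Converting to F: (9, 2) = -3g1 - g2, so the coordinate vector is (-3, -1).

(-3, -1)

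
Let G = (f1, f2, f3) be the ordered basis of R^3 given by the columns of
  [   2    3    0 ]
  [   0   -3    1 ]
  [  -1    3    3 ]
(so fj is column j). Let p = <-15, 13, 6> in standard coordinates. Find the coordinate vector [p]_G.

<-3, -3, 4>

Write p = c_1 f1 + ... + c_3 f3 and solve for the c_i.
Solving this 3x3 system gives c = (-3, -3, 4).
Check: -3f1 - 3f2 + 4f3 = <-15, 13, 6>.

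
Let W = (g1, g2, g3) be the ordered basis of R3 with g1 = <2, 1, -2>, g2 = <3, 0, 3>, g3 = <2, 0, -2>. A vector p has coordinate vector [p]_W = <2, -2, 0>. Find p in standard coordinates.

p = M [p]_W, where M has columns g1, ..., g3.
Carrying out the matrix-vector product, p = <-2, 2, -10>.

<-2, 2, -10>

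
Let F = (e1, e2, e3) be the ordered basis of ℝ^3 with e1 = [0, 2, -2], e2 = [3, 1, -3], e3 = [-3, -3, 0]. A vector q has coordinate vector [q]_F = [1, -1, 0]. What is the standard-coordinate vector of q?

By definition q = e1 - e2 + 0·e3.
Summing componentwise gives [-3, 1, 1].

[-3, 1, 1]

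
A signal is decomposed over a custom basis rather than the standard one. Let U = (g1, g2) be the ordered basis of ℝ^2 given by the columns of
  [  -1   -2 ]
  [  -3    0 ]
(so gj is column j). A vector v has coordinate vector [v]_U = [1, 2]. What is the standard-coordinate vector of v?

By definition v = g1 + 2g2.
Summing componentwise gives [-5, -3].

[-5, -3]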